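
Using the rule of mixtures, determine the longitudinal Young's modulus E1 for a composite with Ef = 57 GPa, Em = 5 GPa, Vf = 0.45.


E1 = Ef*Vf + Em*(1-Vf) = 57*0.45 + 5*0.55 = 28.4 GPa

28.4 GPa


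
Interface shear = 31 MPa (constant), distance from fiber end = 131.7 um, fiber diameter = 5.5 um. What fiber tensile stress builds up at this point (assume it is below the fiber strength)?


Force balance: sigma_f * (pi*d^2/4) = tau * (pi*d) * x  ->  sigma_f = 4 * tau * x / d
sigma_f = 4 * 31 * 131.7 / 5.5 = 2969.2 MPa

2969.2 MPa


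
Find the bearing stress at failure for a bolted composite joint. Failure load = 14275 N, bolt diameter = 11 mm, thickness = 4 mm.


sigma_br = F/(d*h) = 14275/(11*4) = 324.4 MPa

324.4 MPa


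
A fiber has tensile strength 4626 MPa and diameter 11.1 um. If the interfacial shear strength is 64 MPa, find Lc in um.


Lc = sigma_f * d / (2 * tau_i) = 4626 * 11.1 / (2 * 64) = 401.2 um

401.2 um


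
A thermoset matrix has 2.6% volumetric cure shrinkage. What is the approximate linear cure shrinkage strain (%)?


Linear shrinkage ≈ vol_shrink/3 = 2.6/3 = 0.867%

0.867%


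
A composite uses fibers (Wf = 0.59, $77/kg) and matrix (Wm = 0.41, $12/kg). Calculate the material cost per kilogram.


Cost = cost_f*Wf + cost_m*Wm = 77*0.59 + 12*0.41 = $50.35/kg

$50.35/kg


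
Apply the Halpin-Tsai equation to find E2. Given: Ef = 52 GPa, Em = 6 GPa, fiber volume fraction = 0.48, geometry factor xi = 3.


eta = (Ef/Em - 1)/(Ef/Em + xi) = (8.6667 - 1)/(8.6667 + 3) = 0.6571
E2 = Em*(1+xi*eta*Vf)/(1-eta*Vf) = 17.06 GPa

17.06 GPa


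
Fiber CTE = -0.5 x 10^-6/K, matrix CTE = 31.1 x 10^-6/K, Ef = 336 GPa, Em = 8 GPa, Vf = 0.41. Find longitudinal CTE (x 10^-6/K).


E1 = Ef*Vf + Em*(1-Vf) = 142.48
alpha_1 = (alpha_f*Ef*Vf + alpha_m*Em*(1-Vf))/E1 = 0.55 x 10^-6/K

0.55 x 10^-6/K


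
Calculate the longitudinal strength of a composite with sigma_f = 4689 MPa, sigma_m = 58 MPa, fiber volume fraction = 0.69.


sigma_1 = sigma_f*Vf + sigma_m*(1-Vf) = 4689*0.69 + 58*0.31 = 3253.4 MPa

3253.4 MPa


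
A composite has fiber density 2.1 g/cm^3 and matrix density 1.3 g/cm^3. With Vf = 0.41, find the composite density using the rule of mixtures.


rho_c = rho_f*Vf + rho_m*(1-Vf) = 2.1*0.41 + 1.3*0.59 = 1.628 g/cm^3

1.628 g/cm^3


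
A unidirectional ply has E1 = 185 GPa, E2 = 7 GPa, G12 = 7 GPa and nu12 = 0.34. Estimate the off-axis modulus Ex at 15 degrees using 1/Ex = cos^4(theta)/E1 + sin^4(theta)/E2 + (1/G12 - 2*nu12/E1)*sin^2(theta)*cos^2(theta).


cos^4(15) = 0.870513, sin^4(15) = 0.004487, sin^2(15)*cos^2(15) = 0.0625
1/G12 - 2*nu12/E1 = 1/7 - 2*0.34/185 = 0.139181 GPa^-1
1/Ex = 0.870513/185 + 0.004487/7 + 0.139181*0.0625 = 0.0140454 GPa^-1
Ex = 71.2 GPa

71.2 GPa


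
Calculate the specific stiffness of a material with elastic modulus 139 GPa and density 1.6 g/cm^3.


Specific stiffness = E/rho = 139/1.6 = 86.9 GPa/(g/cm^3)

86.9 GPa/(g/cm^3)


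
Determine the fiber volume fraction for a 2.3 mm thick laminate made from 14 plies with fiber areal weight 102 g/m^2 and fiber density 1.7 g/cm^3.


Vf = n * FAW / (rho_f * h * 1000) = 14 * 102 / (1.7 * 2.3 * 1000) = 0.3652

0.3652


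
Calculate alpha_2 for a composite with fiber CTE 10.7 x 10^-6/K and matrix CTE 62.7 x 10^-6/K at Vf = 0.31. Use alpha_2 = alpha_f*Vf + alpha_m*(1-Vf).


alpha_2 = alpha_f*Vf + alpha_m*(1-Vf) = 10.7*0.31 + 62.7*0.69 = 46.6 x 10^-6/K

46.6 x 10^-6/K


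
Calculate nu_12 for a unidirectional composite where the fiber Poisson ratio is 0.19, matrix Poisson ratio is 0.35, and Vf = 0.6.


nu_12 = nu_f*Vf + nu_m*(1-Vf) = 0.19*0.6 + 0.35*0.4 = 0.254

0.254


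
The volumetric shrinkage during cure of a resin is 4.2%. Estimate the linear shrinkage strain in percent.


Linear shrinkage ≈ vol_shrink/3 = 4.2/3 = 1.4%

1.4%


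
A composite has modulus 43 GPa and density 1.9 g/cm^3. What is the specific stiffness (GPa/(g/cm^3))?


Specific stiffness = E/rho = 43/1.9 = 22.6 GPa/(g/cm^3)

22.6 GPa/(g/cm^3)


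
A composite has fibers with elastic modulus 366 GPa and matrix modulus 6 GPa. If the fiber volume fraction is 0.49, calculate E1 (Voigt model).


E1 = Ef*Vf + Em*(1-Vf) = 366*0.49 + 6*0.51 = 182.4 GPa

182.4 GPa


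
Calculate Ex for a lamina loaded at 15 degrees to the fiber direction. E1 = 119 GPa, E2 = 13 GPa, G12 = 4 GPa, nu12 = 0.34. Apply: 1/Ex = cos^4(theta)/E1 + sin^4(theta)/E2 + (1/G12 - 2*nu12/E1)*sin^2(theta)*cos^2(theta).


cos^4(15) = 0.870513, sin^4(15) = 0.004487, sin^2(15)*cos^2(15) = 0.0625
1/G12 - 2*nu12/E1 = 1/4 - 2*0.34/119 = 0.244286 GPa^-1
1/Ex = 0.870513/119 + 0.004487/13 + 0.244286*0.0625 = 0.0229283 GPa^-1
Ex = 43.61 GPa

43.61 GPa


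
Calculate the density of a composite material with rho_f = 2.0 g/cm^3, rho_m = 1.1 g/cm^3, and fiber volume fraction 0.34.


rho_c = rho_f*Vf + rho_m*(1-Vf) = 2.0*0.34 + 1.1*0.66 = 1.406 g/cm^3

1.406 g/cm^3


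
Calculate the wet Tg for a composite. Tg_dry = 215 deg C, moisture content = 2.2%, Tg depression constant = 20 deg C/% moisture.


Tg_wet = Tg_dry - k*moisture = 215 - 20*2.2 = 171.0 deg C

171.0 deg C


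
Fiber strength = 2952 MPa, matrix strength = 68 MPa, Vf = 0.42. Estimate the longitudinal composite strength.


sigma_1 = sigma_f*Vf + sigma_m*(1-Vf) = 2952*0.42 + 68*0.58 = 1279.3 MPa

1279.3 MPa


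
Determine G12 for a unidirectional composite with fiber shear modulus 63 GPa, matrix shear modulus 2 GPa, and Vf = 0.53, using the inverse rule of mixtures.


1/G12 = Vf/Gf + (1-Vf)/Gm = 0.53/63 + 0.47/2
G12 = 4.11 GPa

4.11 GPa


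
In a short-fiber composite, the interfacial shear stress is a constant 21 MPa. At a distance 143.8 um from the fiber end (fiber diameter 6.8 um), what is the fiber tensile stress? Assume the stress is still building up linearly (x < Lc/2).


Force balance: sigma_f * (pi*d^2/4) = tau * (pi*d) * x  ->  sigma_f = 4 * tau * x / d
sigma_f = 4 * 21 * 143.8 / 6.8 = 1776.4 MPa

1776.4 MPa


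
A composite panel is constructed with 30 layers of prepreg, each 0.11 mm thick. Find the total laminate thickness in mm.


h = n * t_ply = 30 * 0.11 = 3.3 mm

3.3 mm


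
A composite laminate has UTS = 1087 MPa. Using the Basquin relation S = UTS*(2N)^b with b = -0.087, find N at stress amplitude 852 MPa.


N = 0.5 * (S/UTS)^(1/b) = 0.5 * (852/1087)^(1/-0.087) = 8.2214 cycles

8.2214 cycles


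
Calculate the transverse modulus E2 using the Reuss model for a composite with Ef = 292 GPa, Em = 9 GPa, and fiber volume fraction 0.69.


1/E2 = Vf/Ef + (1-Vf)/Em = 0.69/292 + 0.31/9
E2 = 27.17 GPa

27.17 GPa


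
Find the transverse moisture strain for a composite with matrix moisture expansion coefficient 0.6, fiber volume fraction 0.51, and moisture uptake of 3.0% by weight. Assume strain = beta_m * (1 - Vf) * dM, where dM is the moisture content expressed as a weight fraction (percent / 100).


dM = 3.0/100 = 0.03
strain = beta_m * (1-Vf) * dM = 0.6 * 0.49 * 0.03 = 0.00882

0.00882


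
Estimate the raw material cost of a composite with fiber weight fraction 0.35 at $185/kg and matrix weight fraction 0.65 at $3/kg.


Cost = cost_f*Wf + cost_m*Wm = 185*0.35 + 3*0.65 = $66.7/kg

$66.7/kg


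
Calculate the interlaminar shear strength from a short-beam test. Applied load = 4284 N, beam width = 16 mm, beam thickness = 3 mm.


ILSS = 3F/(4bh) = 3*4284/(4*16*3) = 66.94 MPa

66.94 MPa


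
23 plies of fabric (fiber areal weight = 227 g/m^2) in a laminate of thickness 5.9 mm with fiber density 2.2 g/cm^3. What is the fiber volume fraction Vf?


Vf = n * FAW / (rho_f * h * 1000) = 23 * 227 / (2.2 * 5.9 * 1000) = 0.4022

0.4022


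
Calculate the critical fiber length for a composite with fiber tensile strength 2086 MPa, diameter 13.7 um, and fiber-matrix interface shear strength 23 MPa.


Lc = sigma_f * d / (2 * tau_i) = 2086 * 13.7 / (2 * 23) = 621.3 um

621.3 um


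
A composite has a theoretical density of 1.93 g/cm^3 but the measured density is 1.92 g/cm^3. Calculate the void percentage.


Void% = (rho_theo - rho_actual)/rho_theo * 100 = (1.93 - 1.92)/1.93 * 100 = 0.52%

0.52%


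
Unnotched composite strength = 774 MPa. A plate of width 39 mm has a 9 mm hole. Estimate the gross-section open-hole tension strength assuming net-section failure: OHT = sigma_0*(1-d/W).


OHT = sigma_0*(1-d/W) = 774*(1-9/39) = 595.4 MPa

595.4 MPa


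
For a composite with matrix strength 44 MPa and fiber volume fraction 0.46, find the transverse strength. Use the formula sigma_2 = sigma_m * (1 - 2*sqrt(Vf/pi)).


factor = 1 - 2*sqrt(0.46/pi) = 0.2347
sigma_2 = 44 * 0.2347 = 10.33 MPa

10.33 MPa


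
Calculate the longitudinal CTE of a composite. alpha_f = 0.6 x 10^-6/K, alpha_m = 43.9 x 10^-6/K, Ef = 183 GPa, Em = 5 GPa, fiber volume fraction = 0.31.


E1 = Ef*Vf + Em*(1-Vf) = 60.18
alpha_1 = (alpha_f*Ef*Vf + alpha_m*Em*(1-Vf))/E1 = 3.08 x 10^-6/K

3.08 x 10^-6/K


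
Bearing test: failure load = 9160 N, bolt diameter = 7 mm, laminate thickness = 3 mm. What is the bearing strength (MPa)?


sigma_br = F/(d*h) = 9160/(7*3) = 436.2 MPa

436.2 MPa


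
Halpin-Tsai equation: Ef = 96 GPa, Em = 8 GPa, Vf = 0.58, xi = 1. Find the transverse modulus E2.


eta = (Ef/Em - 1)/(Ef/Em + xi) = (12.0 - 1)/(12.0 + 1) = 0.8462
E2 = Em*(1+xi*eta*Vf)/(1-eta*Vf) = 23.42 GPa

23.42 GPa


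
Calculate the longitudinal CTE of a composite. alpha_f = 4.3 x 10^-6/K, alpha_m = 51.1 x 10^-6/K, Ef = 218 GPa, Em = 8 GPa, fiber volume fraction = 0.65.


E1 = Ef*Vf + Em*(1-Vf) = 144.5
alpha_1 = (alpha_f*Ef*Vf + alpha_m*Em*(1-Vf))/E1 = 5.21 x 10^-6/K

5.21 x 10^-6/K


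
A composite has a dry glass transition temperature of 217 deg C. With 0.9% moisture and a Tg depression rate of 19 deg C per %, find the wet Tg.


Tg_wet = Tg_dry - k*moisture = 217 - 19*0.9 = 199.9 deg C

199.9 deg C


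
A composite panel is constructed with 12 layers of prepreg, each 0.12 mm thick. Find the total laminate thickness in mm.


h = n * t_ply = 12 * 0.12 = 1.44 mm

1.44 mm


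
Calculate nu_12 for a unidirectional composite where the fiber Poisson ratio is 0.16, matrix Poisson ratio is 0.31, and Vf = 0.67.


nu_12 = nu_f*Vf + nu_m*(1-Vf) = 0.16*0.67 + 0.31*0.33 = 0.2095

0.2095


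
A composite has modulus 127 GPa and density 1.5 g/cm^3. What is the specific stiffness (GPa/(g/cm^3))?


Specific stiffness = E/rho = 127/1.5 = 84.7 GPa/(g/cm^3)

84.7 GPa/(g/cm^3)


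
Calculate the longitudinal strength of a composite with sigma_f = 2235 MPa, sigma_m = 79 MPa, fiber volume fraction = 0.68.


sigma_1 = sigma_f*Vf + sigma_m*(1-Vf) = 2235*0.68 + 79*0.32 = 1545.1 MPa

1545.1 MPa


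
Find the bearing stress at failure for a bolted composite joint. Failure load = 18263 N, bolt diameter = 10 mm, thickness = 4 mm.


sigma_br = F/(d*h) = 18263/(10*4) = 456.6 MPa

456.6 MPa


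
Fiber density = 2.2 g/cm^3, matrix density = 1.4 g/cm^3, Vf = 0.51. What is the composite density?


rho_c = rho_f*Vf + rho_m*(1-Vf) = 2.2*0.51 + 1.4*0.49 = 1.808 g/cm^3

1.808 g/cm^3


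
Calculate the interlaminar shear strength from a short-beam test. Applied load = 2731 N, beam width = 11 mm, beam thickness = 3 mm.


ILSS = 3F/(4bh) = 3*2731/(4*11*3) = 62.07 MPa

62.07 MPa


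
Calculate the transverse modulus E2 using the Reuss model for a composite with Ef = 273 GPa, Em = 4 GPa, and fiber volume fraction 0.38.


1/E2 = Vf/Ef + (1-Vf)/Em = 0.38/273 + 0.62/4
E2 = 6.39 GPa

6.39 GPa


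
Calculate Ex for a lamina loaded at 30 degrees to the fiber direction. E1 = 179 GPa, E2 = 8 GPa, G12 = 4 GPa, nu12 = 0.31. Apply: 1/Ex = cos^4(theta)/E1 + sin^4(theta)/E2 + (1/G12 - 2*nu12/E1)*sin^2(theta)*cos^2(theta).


cos^4(30) = 0.5625, sin^4(30) = 0.0625, sin^2(30)*cos^2(30) = 0.1875
1/G12 - 2*nu12/E1 = 1/4 - 2*0.31/179 = 0.246536 GPa^-1
1/Ex = 0.5625/179 + 0.0625/8 + 0.246536*0.1875 = 0.0571805 GPa^-1
Ex = 17.49 GPa

17.49 GPa


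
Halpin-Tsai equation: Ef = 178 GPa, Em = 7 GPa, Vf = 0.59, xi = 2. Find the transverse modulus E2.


eta = (Ef/Em - 1)/(Ef/Em + xi) = (25.4286 - 1)/(25.4286 + 2) = 0.8906
E2 = Em*(1+xi*eta*Vf)/(1-eta*Vf) = 30.25 GPa

30.25 GPa


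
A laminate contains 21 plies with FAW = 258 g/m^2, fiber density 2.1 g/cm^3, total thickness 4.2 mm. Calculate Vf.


Vf = n * FAW / (rho_f * h * 1000) = 21 * 258 / (2.1 * 4.2 * 1000) = 0.6143

0.6143


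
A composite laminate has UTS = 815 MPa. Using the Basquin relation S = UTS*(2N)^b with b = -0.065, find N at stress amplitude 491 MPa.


N = 0.5 * (S/UTS)^(1/b) = 0.5 * (491/815)^(1/-0.065) = 1215.5041 cycles

1215.5041 cycles


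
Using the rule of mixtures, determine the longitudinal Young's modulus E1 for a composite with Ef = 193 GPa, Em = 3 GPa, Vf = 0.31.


E1 = Ef*Vf + Em*(1-Vf) = 193*0.31 + 3*0.69 = 61.9 GPa

61.9 GPa


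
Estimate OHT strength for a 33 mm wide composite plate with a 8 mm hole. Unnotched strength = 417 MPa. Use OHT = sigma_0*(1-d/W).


OHT = sigma_0*(1-d/W) = 417*(1-8/33) = 315.9 MPa

315.9 MPa


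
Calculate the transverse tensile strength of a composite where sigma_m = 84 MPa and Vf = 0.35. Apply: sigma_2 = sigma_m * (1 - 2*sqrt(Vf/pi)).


factor = 1 - 2*sqrt(0.35/pi) = 0.3324
sigma_2 = 84 * 0.3324 = 27.93 MPa

27.93 MPa


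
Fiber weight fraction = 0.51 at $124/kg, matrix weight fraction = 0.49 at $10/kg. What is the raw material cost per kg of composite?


Cost = cost_f*Wf + cost_m*Wm = 124*0.51 + 10*0.49 = $68.14/kg

$68.14/kg


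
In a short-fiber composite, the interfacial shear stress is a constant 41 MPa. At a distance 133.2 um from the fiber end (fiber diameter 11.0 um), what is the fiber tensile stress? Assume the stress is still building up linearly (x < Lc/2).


Force balance: sigma_f * (pi*d^2/4) = tau * (pi*d) * x  ->  sigma_f = 4 * tau * x / d
sigma_f = 4 * 41 * 133.2 / 11.0 = 1985.9 MPa

1985.9 MPa


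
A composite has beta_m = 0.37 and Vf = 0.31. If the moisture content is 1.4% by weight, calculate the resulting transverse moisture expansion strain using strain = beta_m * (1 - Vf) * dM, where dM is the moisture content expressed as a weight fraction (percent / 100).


dM = 1.4/100 = 0.014
strain = beta_m * (1-Vf) * dM = 0.37 * 0.69 * 0.014 = 0.0035742

0.0035742


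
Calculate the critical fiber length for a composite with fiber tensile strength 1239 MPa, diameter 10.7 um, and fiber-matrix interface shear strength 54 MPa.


Lc = sigma_f * d / (2 * tau_i) = 1239 * 10.7 / (2 * 54) = 122.8 um

122.8 um


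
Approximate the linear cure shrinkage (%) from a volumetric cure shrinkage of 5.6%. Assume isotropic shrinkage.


Linear shrinkage ≈ vol_shrink/3 = 5.6/3 = 1.867%

1.867%


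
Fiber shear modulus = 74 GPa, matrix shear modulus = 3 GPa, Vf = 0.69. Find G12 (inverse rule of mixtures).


1/G12 = Vf/Gf + (1-Vf)/Gm = 0.69/74 + 0.31/3
G12 = 8.88 GPa

8.88 GPa


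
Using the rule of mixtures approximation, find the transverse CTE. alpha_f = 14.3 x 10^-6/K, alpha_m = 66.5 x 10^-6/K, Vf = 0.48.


alpha_2 = alpha_f*Vf + alpha_m*(1-Vf) = 14.3*0.48 + 66.5*0.52 = 41.4 x 10^-6/K

41.4 x 10^-6/K


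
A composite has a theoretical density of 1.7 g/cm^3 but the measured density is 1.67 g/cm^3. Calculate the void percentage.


Void% = (rho_theo - rho_actual)/rho_theo * 100 = (1.7 - 1.67)/1.7 * 100 = 1.76%

1.76%


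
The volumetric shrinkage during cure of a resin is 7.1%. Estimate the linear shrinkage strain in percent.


Linear shrinkage ≈ vol_shrink/3 = 7.1/3 = 2.367%

2.367%


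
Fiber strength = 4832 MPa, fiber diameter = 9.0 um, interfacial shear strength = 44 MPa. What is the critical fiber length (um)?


Lc = sigma_f * d / (2 * tau_i) = 4832 * 9.0 / (2 * 44) = 494.2 um

494.2 um


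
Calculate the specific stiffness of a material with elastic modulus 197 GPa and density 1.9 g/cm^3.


Specific stiffness = E/rho = 197/1.9 = 103.7 GPa/(g/cm^3)

103.7 GPa/(g/cm^3)


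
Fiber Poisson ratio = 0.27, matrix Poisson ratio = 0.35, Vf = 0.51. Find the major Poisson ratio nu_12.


nu_12 = nu_f*Vf + nu_m*(1-Vf) = 0.27*0.51 + 0.35*0.49 = 0.3092

0.3092


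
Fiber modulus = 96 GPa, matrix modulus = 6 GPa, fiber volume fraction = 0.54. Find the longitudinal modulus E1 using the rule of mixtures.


E1 = Ef*Vf + Em*(1-Vf) = 96*0.54 + 6*0.46 = 54.6 GPa

54.6 GPa


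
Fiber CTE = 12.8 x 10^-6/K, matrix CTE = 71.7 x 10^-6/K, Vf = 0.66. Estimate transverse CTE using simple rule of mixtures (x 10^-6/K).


alpha_2 = alpha_f*Vf + alpha_m*(1-Vf) = 12.8*0.66 + 71.7*0.34 = 32.8 x 10^-6/K

32.8 x 10^-6/K


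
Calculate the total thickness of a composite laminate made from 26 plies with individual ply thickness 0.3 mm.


h = n * t_ply = 26 * 0.3 = 7.8 mm

7.8 mm


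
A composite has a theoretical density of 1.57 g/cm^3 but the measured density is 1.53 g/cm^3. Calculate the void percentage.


Void% = (rho_theo - rho_actual)/rho_theo * 100 = (1.57 - 1.53)/1.57 * 100 = 2.55%

2.55%


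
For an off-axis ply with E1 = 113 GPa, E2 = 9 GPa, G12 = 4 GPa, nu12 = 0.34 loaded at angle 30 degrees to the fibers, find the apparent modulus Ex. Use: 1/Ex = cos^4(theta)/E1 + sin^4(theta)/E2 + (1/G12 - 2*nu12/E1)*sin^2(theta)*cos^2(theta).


cos^4(30) = 0.5625, sin^4(30) = 0.0625, sin^2(30)*cos^2(30) = 0.1875
1/G12 - 2*nu12/E1 = 1/4 - 2*0.34/113 = 0.243982 GPa^-1
1/Ex = 0.5625/113 + 0.0625/9 + 0.243982*0.1875 = 0.057669 GPa^-1
Ex = 17.34 GPa

17.34 GPa


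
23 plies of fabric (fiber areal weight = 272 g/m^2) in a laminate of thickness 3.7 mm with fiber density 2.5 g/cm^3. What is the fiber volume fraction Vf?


Vf = n * FAW / (rho_f * h * 1000) = 23 * 272 / (2.5 * 3.7 * 1000) = 0.6763

0.6763


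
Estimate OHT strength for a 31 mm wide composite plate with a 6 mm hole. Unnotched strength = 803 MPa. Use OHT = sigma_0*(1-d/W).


OHT = sigma_0*(1-d/W) = 803*(1-6/31) = 647.6 MPa

647.6 MPa


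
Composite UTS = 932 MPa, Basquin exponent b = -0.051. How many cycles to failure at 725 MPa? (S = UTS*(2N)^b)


N = 0.5 * (S/UTS)^(1/b) = 0.5 * (725/932)^(1/-0.051) = 68.8260 cycles

68.8260 cycles


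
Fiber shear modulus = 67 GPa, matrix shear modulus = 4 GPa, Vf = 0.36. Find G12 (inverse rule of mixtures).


1/G12 = Vf/Gf + (1-Vf)/Gm = 0.36/67 + 0.64/4
G12 = 6.05 GPa

6.05 GPa


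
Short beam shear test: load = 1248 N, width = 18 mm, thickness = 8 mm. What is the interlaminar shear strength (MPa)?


ILSS = 3F/(4bh) = 3*1248/(4*18*8) = 6.5 MPa

6.5 MPa


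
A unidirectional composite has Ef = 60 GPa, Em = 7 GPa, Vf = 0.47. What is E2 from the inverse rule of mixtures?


1/E2 = Vf/Ef + (1-Vf)/Em = 0.47/60 + 0.53/7
E2 = 11.97 GPa

11.97 GPa


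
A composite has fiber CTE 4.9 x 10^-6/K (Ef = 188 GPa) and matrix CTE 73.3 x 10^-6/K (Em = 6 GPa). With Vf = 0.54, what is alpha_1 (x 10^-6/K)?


E1 = Ef*Vf + Em*(1-Vf) = 104.28
alpha_1 = (alpha_f*Ef*Vf + alpha_m*Em*(1-Vf))/E1 = 6.71 x 10^-6/K

6.71 x 10^-6/K


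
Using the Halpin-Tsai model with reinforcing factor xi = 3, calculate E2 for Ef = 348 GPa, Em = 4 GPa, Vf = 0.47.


eta = (Ef/Em - 1)/(Ef/Em + xi) = (87.0 - 1)/(87.0 + 3) = 0.9556
E2 = Em*(1+xi*eta*Vf)/(1-eta*Vf) = 17.04 GPa

17.04 GPa


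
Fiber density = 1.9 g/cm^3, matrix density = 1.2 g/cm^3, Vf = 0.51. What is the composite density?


rho_c = rho_f*Vf + rho_m*(1-Vf) = 1.9*0.51 + 1.2*0.49 = 1.557 g/cm^3

1.557 g/cm^3


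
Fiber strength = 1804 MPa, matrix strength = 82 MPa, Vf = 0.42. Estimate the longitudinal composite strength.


sigma_1 = sigma_f*Vf + sigma_m*(1-Vf) = 1804*0.42 + 82*0.58 = 805.2 MPa

805.2 MPa


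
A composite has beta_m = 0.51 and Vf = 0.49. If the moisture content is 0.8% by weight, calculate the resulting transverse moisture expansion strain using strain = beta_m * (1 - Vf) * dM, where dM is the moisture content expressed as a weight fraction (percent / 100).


dM = 0.8/100 = 0.008
strain = beta_m * (1-Vf) * dM = 0.51 * 0.51 * 0.008 = 0.0020808

0.0020808


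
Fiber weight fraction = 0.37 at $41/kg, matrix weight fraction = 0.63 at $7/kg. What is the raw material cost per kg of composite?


Cost = cost_f*Wf + cost_m*Wm = 41*0.37 + 7*0.63 = $19.58/kg

$19.58/kg


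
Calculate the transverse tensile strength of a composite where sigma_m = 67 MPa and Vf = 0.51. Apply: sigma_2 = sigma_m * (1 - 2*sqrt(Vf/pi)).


factor = 1 - 2*sqrt(0.51/pi) = 0.1942
sigma_2 = 67 * 0.1942 = 13.01 MPa

13.01 MPa


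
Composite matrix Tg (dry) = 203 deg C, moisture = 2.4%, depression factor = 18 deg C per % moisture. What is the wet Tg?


Tg_wet = Tg_dry - k*moisture = 203 - 18*2.4 = 159.8 deg C

159.8 deg C


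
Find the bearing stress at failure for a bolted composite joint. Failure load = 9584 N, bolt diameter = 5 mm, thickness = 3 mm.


sigma_br = F/(d*h) = 9584/(5*3) = 638.9 MPa

638.9 MPa


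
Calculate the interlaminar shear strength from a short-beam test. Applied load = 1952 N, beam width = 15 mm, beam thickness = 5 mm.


ILSS = 3F/(4bh) = 3*1952/(4*15*5) = 19.52 MPa

19.52 MPa


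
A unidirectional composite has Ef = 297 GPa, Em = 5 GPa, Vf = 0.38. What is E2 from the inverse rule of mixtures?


1/E2 = Vf/Ef + (1-Vf)/Em = 0.38/297 + 0.62/5
E2 = 7.98 GPa

7.98 GPa


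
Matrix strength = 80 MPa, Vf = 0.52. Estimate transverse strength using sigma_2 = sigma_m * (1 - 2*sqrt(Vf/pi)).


factor = 1 - 2*sqrt(0.52/pi) = 0.1863
sigma_2 = 80 * 0.1863 = 14.91 MPa

14.91 MPa


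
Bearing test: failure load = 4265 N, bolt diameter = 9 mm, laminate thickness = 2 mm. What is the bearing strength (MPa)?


sigma_br = F/(d*h) = 4265/(9*2) = 236.9 MPa

236.9 MPa


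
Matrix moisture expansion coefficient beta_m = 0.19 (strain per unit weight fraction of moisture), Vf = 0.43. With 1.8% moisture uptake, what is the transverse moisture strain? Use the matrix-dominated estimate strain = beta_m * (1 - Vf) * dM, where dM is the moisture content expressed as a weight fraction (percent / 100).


dM = 1.8/100 = 0.018
strain = beta_m * (1-Vf) * dM = 0.19 * 0.57 * 0.018 = 0.0019494

0.0019494


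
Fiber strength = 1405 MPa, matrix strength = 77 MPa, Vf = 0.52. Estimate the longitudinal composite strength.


sigma_1 = sigma_f*Vf + sigma_m*(1-Vf) = 1405*0.52 + 77*0.48 = 767.6 MPa

767.6 MPa


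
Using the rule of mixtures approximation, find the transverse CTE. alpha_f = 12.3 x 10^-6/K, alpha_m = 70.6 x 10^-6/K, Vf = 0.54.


alpha_2 = alpha_f*Vf + alpha_m*(1-Vf) = 12.3*0.54 + 70.6*0.46 = 39.1 x 10^-6/K

39.1 x 10^-6/K


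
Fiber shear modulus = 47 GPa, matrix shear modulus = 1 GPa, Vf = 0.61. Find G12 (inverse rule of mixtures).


1/G12 = Vf/Gf + (1-Vf)/Gm = 0.61/47 + 0.39/1
G12 = 2.48 GPa

2.48 GPa


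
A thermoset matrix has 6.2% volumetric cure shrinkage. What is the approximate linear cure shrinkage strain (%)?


Linear shrinkage ≈ vol_shrink/3 = 6.2/3 = 2.067%

2.067%


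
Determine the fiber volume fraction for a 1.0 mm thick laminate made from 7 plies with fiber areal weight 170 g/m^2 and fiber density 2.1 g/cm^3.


Vf = n * FAW / (rho_f * h * 1000) = 7 * 170 / (2.1 * 1.0 * 1000) = 0.5667

0.5667


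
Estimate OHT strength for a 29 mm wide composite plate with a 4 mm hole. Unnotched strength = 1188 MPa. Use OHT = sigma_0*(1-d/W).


OHT = sigma_0*(1-d/W) = 1188*(1-4/29) = 1024.1 MPa

1024.1 MPa


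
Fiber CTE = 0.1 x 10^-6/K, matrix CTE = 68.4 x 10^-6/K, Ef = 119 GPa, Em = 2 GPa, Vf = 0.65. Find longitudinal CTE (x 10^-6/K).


E1 = Ef*Vf + Em*(1-Vf) = 78.05
alpha_1 = (alpha_f*Ef*Vf + alpha_m*Em*(1-Vf))/E1 = 0.71 x 10^-6/K

0.71 x 10^-6/K


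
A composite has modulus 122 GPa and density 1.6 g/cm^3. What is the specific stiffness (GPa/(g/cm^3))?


Specific stiffness = E/rho = 122/1.6 = 76.3 GPa/(g/cm^3)

76.3 GPa/(g/cm^3)


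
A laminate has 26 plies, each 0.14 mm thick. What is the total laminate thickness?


h = n * t_ply = 26 * 0.14 = 3.64 mm

3.64 mm


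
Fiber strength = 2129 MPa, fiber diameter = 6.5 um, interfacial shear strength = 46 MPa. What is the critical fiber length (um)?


Lc = sigma_f * d / (2 * tau_i) = 2129 * 6.5 / (2 * 46) = 150.4 um

150.4 um


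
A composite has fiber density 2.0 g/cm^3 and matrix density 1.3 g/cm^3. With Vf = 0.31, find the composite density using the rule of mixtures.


rho_c = rho_f*Vf + rho_m*(1-Vf) = 2.0*0.31 + 1.3*0.69 = 1.517 g/cm^3

1.517 g/cm^3


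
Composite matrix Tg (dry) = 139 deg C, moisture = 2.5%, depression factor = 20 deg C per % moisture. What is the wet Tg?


Tg_wet = Tg_dry - k*moisture = 139 - 20*2.5 = 89.0 deg C

89.0 deg C


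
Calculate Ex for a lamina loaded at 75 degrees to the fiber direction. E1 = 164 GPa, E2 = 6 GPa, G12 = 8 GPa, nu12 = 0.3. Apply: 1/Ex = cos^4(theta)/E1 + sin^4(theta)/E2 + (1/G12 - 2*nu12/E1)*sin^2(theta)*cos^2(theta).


cos^4(75) = 0.004487, sin^4(75) = 0.870513, sin^2(75)*cos^2(75) = 0.0625
1/G12 - 2*nu12/E1 = 1/8 - 2*0.3/164 = 0.121341 GPa^-1
1/Ex = 0.004487/164 + 0.870513/6 + 0.121341*0.0625 = 0.1526967 GPa^-1
Ex = 6.55 GPa

6.55 GPa


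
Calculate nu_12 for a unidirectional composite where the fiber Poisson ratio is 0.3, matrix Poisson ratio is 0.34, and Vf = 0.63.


nu_12 = nu_f*Vf + nu_m*(1-Vf) = 0.3*0.63 + 0.34*0.37 = 0.3148

0.3148


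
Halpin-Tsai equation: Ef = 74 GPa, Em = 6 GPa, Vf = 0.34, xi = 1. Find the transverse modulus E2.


eta = (Ef/Em - 1)/(Ef/Em + xi) = (12.3333 - 1)/(12.3333 + 1) = 0.85
E2 = Em*(1+xi*eta*Vf)/(1-eta*Vf) = 10.88 GPa

10.88 GPa


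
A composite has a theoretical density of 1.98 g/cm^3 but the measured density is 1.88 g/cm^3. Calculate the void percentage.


Void% = (rho_theo - rho_actual)/rho_theo * 100 = (1.98 - 1.88)/1.98 * 100 = 5.05%

5.05%


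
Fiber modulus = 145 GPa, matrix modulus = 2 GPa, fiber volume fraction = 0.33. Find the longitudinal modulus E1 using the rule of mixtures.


E1 = Ef*Vf + Em*(1-Vf) = 145*0.33 + 2*0.67 = 49.19 GPa

49.19 GPa


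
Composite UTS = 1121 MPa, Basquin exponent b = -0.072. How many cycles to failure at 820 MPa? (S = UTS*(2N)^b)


N = 0.5 * (S/UTS)^(1/b) = 0.5 * (820/1121)^(1/-0.072) = 38.4562 cycles

38.4562 cycles


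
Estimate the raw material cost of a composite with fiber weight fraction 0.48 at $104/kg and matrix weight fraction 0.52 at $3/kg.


Cost = cost_f*Wf + cost_m*Wm = 104*0.48 + 3*0.52 = $51.48/kg

$51.48/kg


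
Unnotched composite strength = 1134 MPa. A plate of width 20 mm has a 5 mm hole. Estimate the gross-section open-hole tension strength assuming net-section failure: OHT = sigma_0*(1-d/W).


OHT = sigma_0*(1-d/W) = 1134*(1-5/20) = 850.5 MPa

850.5 MPa


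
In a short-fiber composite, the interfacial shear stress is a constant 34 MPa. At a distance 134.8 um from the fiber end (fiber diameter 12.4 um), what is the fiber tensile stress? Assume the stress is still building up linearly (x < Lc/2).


Force balance: sigma_f * (pi*d^2/4) = tau * (pi*d) * x  ->  sigma_f = 4 * tau * x / d
sigma_f = 4 * 34 * 134.8 / 12.4 = 1478.5 MPa

1478.5 MPa


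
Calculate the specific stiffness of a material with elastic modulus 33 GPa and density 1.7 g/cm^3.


Specific stiffness = E/rho = 33/1.7 = 19.4 GPa/(g/cm^3)

19.4 GPa/(g/cm^3)


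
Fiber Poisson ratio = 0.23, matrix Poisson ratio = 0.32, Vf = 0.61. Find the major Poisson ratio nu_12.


nu_12 = nu_f*Vf + nu_m*(1-Vf) = 0.23*0.61 + 0.32*0.39 = 0.2651

0.2651


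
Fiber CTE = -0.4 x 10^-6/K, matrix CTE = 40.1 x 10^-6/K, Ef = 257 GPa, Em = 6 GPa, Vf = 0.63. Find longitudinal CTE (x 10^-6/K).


E1 = Ef*Vf + Em*(1-Vf) = 164.13
alpha_1 = (alpha_f*Ef*Vf + alpha_m*Em*(1-Vf))/E1 = 0.15 x 10^-6/K

0.15 x 10^-6/K


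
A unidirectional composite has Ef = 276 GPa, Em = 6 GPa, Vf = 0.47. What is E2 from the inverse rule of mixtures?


1/E2 = Vf/Ef + (1-Vf)/Em = 0.47/276 + 0.53/6
E2 = 11.11 GPa

11.11 GPa


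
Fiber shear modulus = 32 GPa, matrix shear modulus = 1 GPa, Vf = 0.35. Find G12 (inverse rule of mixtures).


1/G12 = Vf/Gf + (1-Vf)/Gm = 0.35/32 + 0.65/1
G12 = 1.51 GPa

1.51 GPa


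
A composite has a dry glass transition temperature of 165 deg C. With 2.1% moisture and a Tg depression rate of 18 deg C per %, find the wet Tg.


Tg_wet = Tg_dry - k*moisture = 165 - 18*2.1 = 127.2 deg C

127.2 deg C


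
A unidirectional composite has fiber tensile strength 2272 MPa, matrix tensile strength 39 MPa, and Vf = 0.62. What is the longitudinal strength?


sigma_1 = sigma_f*Vf + sigma_m*(1-Vf) = 2272*0.62 + 39*0.38 = 1423.5 MPa

1423.5 MPa


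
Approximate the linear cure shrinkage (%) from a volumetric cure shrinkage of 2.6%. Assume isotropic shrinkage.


Linear shrinkage ≈ vol_shrink/3 = 2.6/3 = 0.867%

0.867%


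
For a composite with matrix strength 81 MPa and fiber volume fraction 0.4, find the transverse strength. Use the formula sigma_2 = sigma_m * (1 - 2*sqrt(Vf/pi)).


factor = 1 - 2*sqrt(0.4/pi) = 0.2864
sigma_2 = 81 * 0.2864 = 23.19 MPa

23.19 MPa


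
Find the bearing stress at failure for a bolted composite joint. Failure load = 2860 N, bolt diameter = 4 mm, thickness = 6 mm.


sigma_br = F/(d*h) = 2860/(4*6) = 119.2 MPa

119.2 MPa


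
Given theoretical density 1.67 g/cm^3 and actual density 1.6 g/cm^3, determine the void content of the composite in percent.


Void% = (rho_theo - rho_actual)/rho_theo * 100 = (1.67 - 1.6)/1.67 * 100 = 4.19%

4.19%


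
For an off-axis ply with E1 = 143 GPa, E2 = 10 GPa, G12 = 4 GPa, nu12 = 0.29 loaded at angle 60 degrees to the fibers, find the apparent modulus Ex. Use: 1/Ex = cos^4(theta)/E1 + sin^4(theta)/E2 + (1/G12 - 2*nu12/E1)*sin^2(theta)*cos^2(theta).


cos^4(60) = 0.0625, sin^4(60) = 0.5625, sin^2(60)*cos^2(60) = 0.1875
1/G12 - 2*nu12/E1 = 1/4 - 2*0.29/143 = 0.245944 GPa^-1
1/Ex = 0.0625/143 + 0.5625/10 + 0.245944*0.1875 = 0.1028016 GPa^-1
Ex = 9.73 GPa

9.73 GPa


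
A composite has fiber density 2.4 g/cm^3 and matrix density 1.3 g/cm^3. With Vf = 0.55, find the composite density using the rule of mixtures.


rho_c = rho_f*Vf + rho_m*(1-Vf) = 2.4*0.55 + 1.3*0.45 = 1.905 g/cm^3

1.905 g/cm^3


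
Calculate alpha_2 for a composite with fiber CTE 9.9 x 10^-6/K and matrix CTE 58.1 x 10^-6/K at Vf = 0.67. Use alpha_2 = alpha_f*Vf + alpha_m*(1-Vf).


alpha_2 = alpha_f*Vf + alpha_m*(1-Vf) = 9.9*0.67 + 58.1*0.33 = 25.8 x 10^-6/K

25.8 x 10^-6/K


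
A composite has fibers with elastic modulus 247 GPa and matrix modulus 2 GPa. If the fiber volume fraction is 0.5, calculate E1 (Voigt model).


E1 = Ef*Vf + Em*(1-Vf) = 247*0.5 + 2*0.5 = 124.5 GPa

124.5 GPa


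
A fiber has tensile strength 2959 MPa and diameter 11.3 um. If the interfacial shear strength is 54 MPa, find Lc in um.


Lc = sigma_f * d / (2 * tau_i) = 2959 * 11.3 / (2 * 54) = 309.6 um

309.6 um


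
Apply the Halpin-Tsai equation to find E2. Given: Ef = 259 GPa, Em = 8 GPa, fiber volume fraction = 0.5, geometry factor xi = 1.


eta = (Ef/Em - 1)/(Ef/Em + xi) = (32.375 - 1)/(32.375 + 1) = 0.9401
E2 = Em*(1+xi*eta*Vf)/(1-eta*Vf) = 22.19 GPa

22.19 GPa


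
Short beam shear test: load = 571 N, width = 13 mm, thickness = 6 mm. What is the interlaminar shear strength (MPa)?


ILSS = 3F/(4bh) = 3*571/(4*13*6) = 5.49 MPa

5.49 MPa


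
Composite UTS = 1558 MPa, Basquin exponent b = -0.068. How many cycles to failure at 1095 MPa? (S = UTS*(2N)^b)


N = 0.5 * (S/UTS)^(1/b) = 0.5 * (1095/1558)^(1/-0.068) = 89.3768 cycles

89.3768 cycles


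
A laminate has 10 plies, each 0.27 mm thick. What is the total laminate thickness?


h = n * t_ply = 10 * 0.27 = 2.7 mm

2.7 mm


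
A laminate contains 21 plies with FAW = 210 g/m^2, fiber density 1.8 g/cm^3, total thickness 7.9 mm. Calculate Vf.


Vf = n * FAW / (rho_f * h * 1000) = 21 * 210 / (1.8 * 7.9 * 1000) = 0.3101

0.3101


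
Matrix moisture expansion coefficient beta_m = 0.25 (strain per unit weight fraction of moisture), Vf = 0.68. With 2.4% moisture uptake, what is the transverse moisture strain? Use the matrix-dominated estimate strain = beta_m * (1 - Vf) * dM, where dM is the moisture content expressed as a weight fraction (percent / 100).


dM = 2.4/100 = 0.024
strain = beta_m * (1-Vf) * dM = 0.25 * 0.32 * 0.024 = 0.00192

0.00192


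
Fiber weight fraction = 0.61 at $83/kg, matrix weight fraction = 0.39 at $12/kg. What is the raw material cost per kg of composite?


Cost = cost_f*Wf + cost_m*Wm = 83*0.61 + 12*0.39 = $55.31/kg

$55.31/kg


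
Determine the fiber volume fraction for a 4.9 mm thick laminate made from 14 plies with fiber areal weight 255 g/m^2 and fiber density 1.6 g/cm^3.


Vf = n * FAW / (rho_f * h * 1000) = 14 * 255 / (1.6 * 4.9 * 1000) = 0.4554

0.4554


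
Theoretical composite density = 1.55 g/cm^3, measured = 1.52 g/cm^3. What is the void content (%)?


Void% = (rho_theo - rho_actual)/rho_theo * 100 = (1.55 - 1.52)/1.55 * 100 = 1.94%

1.94%


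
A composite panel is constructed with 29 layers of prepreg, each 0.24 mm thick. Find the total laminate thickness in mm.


h = n * t_ply = 29 * 0.24 = 6.96 mm

6.96 mm


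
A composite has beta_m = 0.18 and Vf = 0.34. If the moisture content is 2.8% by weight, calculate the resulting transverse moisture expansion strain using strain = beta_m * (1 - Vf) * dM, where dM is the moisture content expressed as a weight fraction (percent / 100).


dM = 2.8/100 = 0.028
strain = beta_m * (1-Vf) * dM = 0.18 * 0.66 * 0.028 = 0.0033264

0.0033264


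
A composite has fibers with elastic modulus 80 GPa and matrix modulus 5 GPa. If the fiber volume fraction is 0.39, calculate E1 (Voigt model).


E1 = Ef*Vf + Em*(1-Vf) = 80*0.39 + 5*0.61 = 34.25 GPa

34.25 GPa


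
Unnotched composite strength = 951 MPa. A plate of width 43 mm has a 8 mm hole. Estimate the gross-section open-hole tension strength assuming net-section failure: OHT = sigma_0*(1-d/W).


OHT = sigma_0*(1-d/W) = 951*(1-8/43) = 774.1 MPa

774.1 MPa


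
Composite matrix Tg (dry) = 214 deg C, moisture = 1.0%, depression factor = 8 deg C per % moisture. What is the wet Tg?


Tg_wet = Tg_dry - k*moisture = 214 - 8*1.0 = 206.0 deg C

206.0 deg C


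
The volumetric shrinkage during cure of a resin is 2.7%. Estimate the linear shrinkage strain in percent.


Linear shrinkage ≈ vol_shrink/3 = 2.7/3 = 0.9%

0.9%


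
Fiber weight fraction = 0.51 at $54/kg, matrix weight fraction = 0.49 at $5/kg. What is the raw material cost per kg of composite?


Cost = cost_f*Wf + cost_m*Wm = 54*0.51 + 5*0.49 = $29.99/kg

$29.99/kg


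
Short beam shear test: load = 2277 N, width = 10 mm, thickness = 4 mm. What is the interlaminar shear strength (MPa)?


ILSS = 3F/(4bh) = 3*2277/(4*10*4) = 42.69 MPa

42.69 MPa


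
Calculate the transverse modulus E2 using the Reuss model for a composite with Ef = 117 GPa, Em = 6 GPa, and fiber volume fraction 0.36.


1/E2 = Vf/Ef + (1-Vf)/Em = 0.36/117 + 0.64/6
E2 = 9.11 GPa

9.11 GPa


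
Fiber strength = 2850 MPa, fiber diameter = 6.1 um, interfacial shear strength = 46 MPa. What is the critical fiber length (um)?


Lc = sigma_f * d / (2 * tau_i) = 2850 * 6.1 / (2 * 46) = 189.0 um

189.0 um


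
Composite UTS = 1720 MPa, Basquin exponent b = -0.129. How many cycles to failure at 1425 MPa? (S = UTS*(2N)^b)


N = 0.5 * (S/UTS)^(1/b) = 0.5 * (1425/1720)^(1/-0.129) = 2.1499 cycles

2.1499 cycles


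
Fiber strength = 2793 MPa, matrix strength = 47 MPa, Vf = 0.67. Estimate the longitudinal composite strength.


sigma_1 = sigma_f*Vf + sigma_m*(1-Vf) = 2793*0.67 + 47*0.33 = 1886.8 MPa

1886.8 MPa


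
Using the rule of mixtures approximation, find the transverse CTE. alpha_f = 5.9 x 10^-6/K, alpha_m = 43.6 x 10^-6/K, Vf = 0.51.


alpha_2 = alpha_f*Vf + alpha_m*(1-Vf) = 5.9*0.51 + 43.6*0.49 = 24.4 x 10^-6/K

24.4 x 10^-6/K


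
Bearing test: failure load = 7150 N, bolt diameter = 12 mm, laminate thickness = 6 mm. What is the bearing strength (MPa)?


sigma_br = F/(d*h) = 7150/(12*6) = 99.3 MPa

99.3 MPa


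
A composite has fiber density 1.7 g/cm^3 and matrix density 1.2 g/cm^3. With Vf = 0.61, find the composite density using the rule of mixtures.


rho_c = rho_f*Vf + rho_m*(1-Vf) = 1.7*0.61 + 1.2*0.39 = 1.505 g/cm^3

1.505 g/cm^3


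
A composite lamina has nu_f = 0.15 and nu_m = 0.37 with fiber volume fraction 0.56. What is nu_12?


nu_12 = nu_f*Vf + nu_m*(1-Vf) = 0.15*0.56 + 0.37*0.44 = 0.2468

0.2468


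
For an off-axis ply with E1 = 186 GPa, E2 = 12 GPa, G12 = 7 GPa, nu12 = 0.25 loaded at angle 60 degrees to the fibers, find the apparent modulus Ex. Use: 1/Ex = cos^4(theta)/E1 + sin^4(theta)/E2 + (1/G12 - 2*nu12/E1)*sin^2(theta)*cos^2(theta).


cos^4(60) = 0.0625, sin^4(60) = 0.5625, sin^2(60)*cos^2(60) = 0.1875
1/G12 - 2*nu12/E1 = 1/7 - 2*0.25/186 = 0.140169 GPa^-1
1/Ex = 0.0625/186 + 0.5625/12 + 0.140169*0.1875 = 0.0734927 GPa^-1
Ex = 13.61 GPa

13.61 GPa


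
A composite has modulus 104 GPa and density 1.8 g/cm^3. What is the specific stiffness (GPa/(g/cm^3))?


Specific stiffness = E/rho = 104/1.8 = 57.8 GPa/(g/cm^3)

57.8 GPa/(g/cm^3)


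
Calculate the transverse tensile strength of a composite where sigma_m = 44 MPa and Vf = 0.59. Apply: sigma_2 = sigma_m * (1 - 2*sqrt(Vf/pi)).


factor = 1 - 2*sqrt(0.59/pi) = 0.1333
sigma_2 = 44 * 0.1333 = 5.86 MPa

5.86 MPa


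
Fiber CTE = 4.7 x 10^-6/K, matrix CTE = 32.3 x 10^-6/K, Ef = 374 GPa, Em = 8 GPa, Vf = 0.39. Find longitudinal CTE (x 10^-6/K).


E1 = Ef*Vf + Em*(1-Vf) = 150.74
alpha_1 = (alpha_f*Ef*Vf + alpha_m*Em*(1-Vf))/E1 = 5.59 x 10^-6/K

5.59 x 10^-6/K


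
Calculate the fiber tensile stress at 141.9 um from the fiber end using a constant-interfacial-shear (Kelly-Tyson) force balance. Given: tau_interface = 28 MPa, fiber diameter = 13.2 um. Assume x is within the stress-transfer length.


Force balance: sigma_f * (pi*d^2/4) = tau * (pi*d) * x  ->  sigma_f = 4 * tau * x / d
sigma_f = 4 * 28 * 141.9 / 13.2 = 1204.0 MPa

1204.0 MPa


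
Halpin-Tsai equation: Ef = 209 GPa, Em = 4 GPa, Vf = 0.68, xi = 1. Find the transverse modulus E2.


eta = (Ef/Em - 1)/(Ef/Em + xi) = (52.25 - 1)/(52.25 + 1) = 0.9624
E2 = Em*(1+xi*eta*Vf)/(1-eta*Vf) = 19.15 GPa

19.15 GPa


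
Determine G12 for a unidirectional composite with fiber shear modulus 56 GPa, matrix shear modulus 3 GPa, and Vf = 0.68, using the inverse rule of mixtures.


1/G12 = Vf/Gf + (1-Vf)/Gm = 0.68/56 + 0.32/3
G12 = 8.42 GPa

8.42 GPa


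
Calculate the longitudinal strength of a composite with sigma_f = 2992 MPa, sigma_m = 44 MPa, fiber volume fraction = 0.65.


sigma_1 = sigma_f*Vf + sigma_m*(1-Vf) = 2992*0.65 + 44*0.35 = 1960.2 MPa

1960.2 MPa


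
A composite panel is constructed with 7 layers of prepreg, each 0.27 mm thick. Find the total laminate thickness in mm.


h = n * t_ply = 7 * 0.27 = 1.89 mm

1.89 mm


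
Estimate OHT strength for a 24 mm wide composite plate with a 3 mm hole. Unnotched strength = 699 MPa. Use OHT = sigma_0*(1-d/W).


OHT = sigma_0*(1-d/W) = 699*(1-3/24) = 611.6 MPa

611.6 MPa


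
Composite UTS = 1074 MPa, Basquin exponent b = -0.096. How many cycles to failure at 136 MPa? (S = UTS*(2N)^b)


N = 0.5 * (S/UTS)^(1/b) = 0.5 * (136/1074)^(1/-0.096) = 1.1158e+09 cycles

1.1158e+09 cycles


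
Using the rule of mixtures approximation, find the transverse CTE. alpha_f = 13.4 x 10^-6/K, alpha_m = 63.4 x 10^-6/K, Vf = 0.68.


alpha_2 = alpha_f*Vf + alpha_m*(1-Vf) = 13.4*0.68 + 63.4*0.32 = 29.4 x 10^-6/K

29.4 x 10^-6/K


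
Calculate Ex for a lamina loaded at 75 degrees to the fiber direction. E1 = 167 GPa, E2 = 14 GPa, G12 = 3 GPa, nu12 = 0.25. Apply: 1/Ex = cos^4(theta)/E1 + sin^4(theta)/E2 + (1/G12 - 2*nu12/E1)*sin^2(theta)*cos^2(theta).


cos^4(75) = 0.004487, sin^4(75) = 0.870513, sin^2(75)*cos^2(75) = 0.0625
1/G12 - 2*nu12/E1 = 1/3 - 2*0.25/167 = 0.330339 GPa^-1
1/Ex = 0.004487/167 + 0.870513/14 + 0.330339*0.0625 = 0.0828526 GPa^-1
Ex = 12.07 GPa

12.07 GPa
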